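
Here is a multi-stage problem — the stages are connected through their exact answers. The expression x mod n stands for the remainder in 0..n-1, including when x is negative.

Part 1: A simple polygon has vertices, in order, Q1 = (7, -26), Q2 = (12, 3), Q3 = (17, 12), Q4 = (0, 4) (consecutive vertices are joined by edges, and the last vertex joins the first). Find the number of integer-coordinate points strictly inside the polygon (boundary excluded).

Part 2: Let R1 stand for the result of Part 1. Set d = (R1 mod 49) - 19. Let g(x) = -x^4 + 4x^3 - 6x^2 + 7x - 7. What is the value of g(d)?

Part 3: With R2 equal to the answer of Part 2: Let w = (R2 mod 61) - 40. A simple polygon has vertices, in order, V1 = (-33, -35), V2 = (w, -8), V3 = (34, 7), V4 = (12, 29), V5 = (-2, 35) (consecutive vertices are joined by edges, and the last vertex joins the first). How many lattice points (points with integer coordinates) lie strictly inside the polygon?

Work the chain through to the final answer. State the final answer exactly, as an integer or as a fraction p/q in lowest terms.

1200

Part 1: cross terms: (7*3 - 12*-26)=333, (12*12 - 17*3)=93, (17*4 - 0*12)=68, (0*-26 - 7*4)=-28; twice the area = |466| = 466; area = 233; boundary points = 1 + 1 + 1 + 1 = 4; strictly interior points = area - boundary/2 + 1 = 232; answer 232
Part 2: R1 = 232; d = 17; -1*(17)^4 + 4*(17)^3 - 6*(17)^2 + 7*(17)^1 - 7 = (-83521) + (19652) + (-1734) + (119) + (-7) = -65491; answer -65491
Part 3: R2 = -65491; w = -17; cross terms: (-33*-8 - -17*-35)=-331, (-17*7 - 34*-8)=153, (34*29 - 12*7)=902, (12*35 - -2*29)=478, (-2*-35 - -33*35)=1225; twice the area = |2427| = 2427; area = 2427/2; boundary points = 1 + 3 + 22 + 2 + 1 = 29; strictly interior points = area - boundary/2 + 1 = 1200; answer 1200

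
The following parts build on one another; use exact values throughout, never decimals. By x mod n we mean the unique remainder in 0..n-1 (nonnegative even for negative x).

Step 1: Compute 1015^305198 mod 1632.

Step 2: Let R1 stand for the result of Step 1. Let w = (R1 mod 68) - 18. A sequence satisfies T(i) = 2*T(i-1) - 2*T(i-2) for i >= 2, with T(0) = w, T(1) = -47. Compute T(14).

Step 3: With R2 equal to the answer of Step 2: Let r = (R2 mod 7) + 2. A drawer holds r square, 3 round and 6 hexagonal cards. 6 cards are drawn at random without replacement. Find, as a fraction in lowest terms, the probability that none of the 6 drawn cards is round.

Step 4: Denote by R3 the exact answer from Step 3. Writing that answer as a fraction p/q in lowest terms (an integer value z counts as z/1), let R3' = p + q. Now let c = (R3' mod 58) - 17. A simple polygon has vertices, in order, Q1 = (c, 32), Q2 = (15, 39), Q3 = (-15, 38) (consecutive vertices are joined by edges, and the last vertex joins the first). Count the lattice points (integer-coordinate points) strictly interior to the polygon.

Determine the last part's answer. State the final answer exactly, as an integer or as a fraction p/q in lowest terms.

104

Step 1: squarings mod 1632: 1015^1=1015, 1015^2=433, 1015^4=1441, 1015^8=577, 1015^16=1, 1015^32=1, 1015^64=1, 1015^128=1, 1015^256=1, 1015^512=1, 1015^1024=1, 1015^2048=1, 1015^4096=1, 1015^8192=1, 1015^16384=1, 1015^32768=1, 1015^65536=1, 1015^131072=1, 1015^262144=1; 1015^305198 = 1015^2 * 1015^4 * 1015^8 * 1015^32 * 1015^2048 * 1015^8192 * 1015^32768 * 1015^262144 = 49 (mod 1632); answer 49
Step 2: R1 = 49; w = 31; T(2) = 2*(-47) - 2*(31) = -156; iterating: T(2)=-156, T(3)=-218, T(4)=-124, T(5)=188, T(6)=624, T(7)=872, T(8)=496, T(9)=-752, T(10)=-2496, T(11)=-3488, T(12)=-1984, T(13)=3008, T(14)=9984; answer 9984
Step 3: R2 = 9984; r = 4; total draws C(13,6) = 1716; favorable C(10,6) = 210; P = 35/286; answer 35/286
Step 4: R3 = 35/286; threaded value p + q = 321; c = 14; cross terms: (14*39 - 15*32)=66, (15*38 - -15*39)=1155, (-15*32 - 14*38)=-1012; twice the area = |209| = 209; area = 209/2; boundary points = 1 + 1 + 1 = 3; strictly interior points = area - boundary/2 + 1 = 104; answer 104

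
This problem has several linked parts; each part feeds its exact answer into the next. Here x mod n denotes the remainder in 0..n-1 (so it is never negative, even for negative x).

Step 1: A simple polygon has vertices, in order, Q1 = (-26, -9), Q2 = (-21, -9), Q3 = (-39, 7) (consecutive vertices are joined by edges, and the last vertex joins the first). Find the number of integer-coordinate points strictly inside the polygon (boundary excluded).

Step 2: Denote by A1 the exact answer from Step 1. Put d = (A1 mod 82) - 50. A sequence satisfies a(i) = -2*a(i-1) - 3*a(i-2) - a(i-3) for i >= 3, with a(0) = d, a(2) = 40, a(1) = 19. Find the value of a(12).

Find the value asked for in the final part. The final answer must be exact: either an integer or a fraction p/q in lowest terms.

Step 1: cross terms: (-26*-9 - -21*-9)=45, (-21*7 - -39*-9)=-498, (-39*-9 - -26*7)=533; twice the area = |80| = 80; area = 40; boundary points = 5 + 2 + 1 = 8; strictly interior points = area - boundary/2 + 1 = 37; answer 37
Step 2: A1 = 37; d = -13; a(3) = -2*(40) - 3*(19) - 1*(-13) = -124; iterating: a(3)=-124, a(4)=109, a(5)=114, a(6)=-431, a(7)=411, a(8)=357, a(9)=-1516, a(10)=1550, a(11)=1091, a(12)=-5316; answer -5316

-5316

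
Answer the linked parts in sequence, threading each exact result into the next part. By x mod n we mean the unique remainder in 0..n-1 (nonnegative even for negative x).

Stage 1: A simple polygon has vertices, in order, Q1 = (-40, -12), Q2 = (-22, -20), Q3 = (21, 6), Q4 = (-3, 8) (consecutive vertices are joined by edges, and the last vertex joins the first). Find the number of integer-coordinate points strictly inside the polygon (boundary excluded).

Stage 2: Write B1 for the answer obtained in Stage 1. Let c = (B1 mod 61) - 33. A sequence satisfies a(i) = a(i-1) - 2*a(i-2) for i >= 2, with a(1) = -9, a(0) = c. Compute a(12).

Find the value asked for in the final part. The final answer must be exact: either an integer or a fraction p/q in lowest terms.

653

Stage 1: cross terms: (-40*-20 - -22*-12)=536, (-22*6 - 21*-20)=288, (21*8 - -3*6)=186, (-3*-12 - -40*8)=356; twice the area = |1366| = 1366; area = 683; boundary points = 2 + 1 + 2 + 1 = 6; strictly interior points = area - boundary/2 + 1 = 681; answer 681
Stage 2: B1 = 681; c = -23; a(2) = 1*(-9) - 2*(-23) = 37; iterating: a(2)=37, a(3)=55, a(4)=-19, a(5)=-129, a(6)=-91, a(7)=167, a(8)=349, a(9)=15, a(10)=-683, a(11)=-713, a(12)=653; answer 653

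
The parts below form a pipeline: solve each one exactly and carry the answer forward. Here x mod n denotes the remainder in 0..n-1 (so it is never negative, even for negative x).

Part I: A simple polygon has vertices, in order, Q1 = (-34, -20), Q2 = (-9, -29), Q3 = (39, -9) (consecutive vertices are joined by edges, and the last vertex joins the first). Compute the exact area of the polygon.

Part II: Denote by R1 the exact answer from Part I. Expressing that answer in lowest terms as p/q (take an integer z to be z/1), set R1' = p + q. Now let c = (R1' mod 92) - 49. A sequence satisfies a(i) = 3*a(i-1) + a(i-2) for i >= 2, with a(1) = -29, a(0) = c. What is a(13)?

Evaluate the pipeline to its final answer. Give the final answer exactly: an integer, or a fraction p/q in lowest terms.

Part I: cross terms: (-34*-29 - -9*-20)=806, (-9*-9 - 39*-29)=1212, (39*-20 - -34*-9)=-1086; twice the area = |932| = 932; area = 466; answer 466
Part II: R1 = 466; threaded value p + q = 467; c = -42; a(2) = 3*(-29) + 1*(-42) = -129; iterating: a(2)=-129, a(3)=-416, a(4)=-1377, a(5)=-4547, a(6)=-15018, a(7)=-49601, a(8)=-163821, a(9)=-541064, a(10)=-1787013, a(11)=-5902103, a(12)=-19493322, a(13)=-64382069; answer -64382069

-64382069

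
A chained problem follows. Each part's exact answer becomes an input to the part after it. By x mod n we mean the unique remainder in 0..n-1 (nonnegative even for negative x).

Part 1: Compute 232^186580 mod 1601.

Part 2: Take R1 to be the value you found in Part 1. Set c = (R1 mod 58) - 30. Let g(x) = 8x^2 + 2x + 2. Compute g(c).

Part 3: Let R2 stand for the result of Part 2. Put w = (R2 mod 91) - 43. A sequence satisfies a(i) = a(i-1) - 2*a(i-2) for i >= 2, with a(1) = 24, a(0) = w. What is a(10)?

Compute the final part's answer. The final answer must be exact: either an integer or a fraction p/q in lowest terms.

Part 1: squarings mod 1601: 232^1=232, 232^2=991, 232^4=668, 232^8=1146, 232^16=496, 232^32=1063, 232^64=1264, 232^128=1499, 232^256=798, 232^512=1207, 232^1024=1540, 232^2048=519, 232^4096=393, 232^8192=753, 232^16384=255, 232^32768=985, 232^65536=19, 232^131072=361; 232^186580 = 232^4 * 232^16 * 232^64 * 232^128 * 232^2048 * 232^4096 * 232^16384 * 232^32768 * 232^131072 = 304 (mod 1601); answer 304
Part 2: R1 = 304; c = -16; 8*(-16)^2 + 2*(-16)^1 + 2 = (2048) + (-32) + (2) = 2018; answer 2018
Part 3: R2 = 2018; w = -27; a(2) = 1*(24) - 2*(-27) = 78; iterating: a(2)=78, a(3)=30, a(4)=-126, a(5)=-186, a(6)=66, a(7)=438, a(8)=306, a(9)=-570, a(10)=-1182; answer -1182

-1182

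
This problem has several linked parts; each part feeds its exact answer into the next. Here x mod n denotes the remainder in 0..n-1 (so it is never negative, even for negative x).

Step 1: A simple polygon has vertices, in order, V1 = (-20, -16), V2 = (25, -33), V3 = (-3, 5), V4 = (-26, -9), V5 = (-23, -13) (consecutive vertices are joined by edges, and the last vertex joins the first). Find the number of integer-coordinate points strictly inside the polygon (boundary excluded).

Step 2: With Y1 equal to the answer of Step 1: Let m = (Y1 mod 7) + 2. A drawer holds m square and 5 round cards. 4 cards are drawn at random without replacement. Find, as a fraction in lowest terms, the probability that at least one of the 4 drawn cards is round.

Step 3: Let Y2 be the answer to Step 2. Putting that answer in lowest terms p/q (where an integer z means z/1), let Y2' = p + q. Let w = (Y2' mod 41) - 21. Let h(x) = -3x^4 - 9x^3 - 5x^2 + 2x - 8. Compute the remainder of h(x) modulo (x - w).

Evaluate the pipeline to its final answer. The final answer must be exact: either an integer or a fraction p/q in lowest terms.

-410048

Step 1: cross terms: (-20*-33 - 25*-16)=1060, (25*5 - -3*-33)=26, (-3*-9 - -26*5)=157, (-26*-13 - -23*-9)=131, (-23*-16 - -20*-13)=108; twice the area = |1482| = 1482; area = 741; boundary points = 1 + 2 + 1 + 1 + 3 = 8; strictly interior points = area - boundary/2 + 1 = 738; answer 738
Step 2: Y1 = 738; m = 5; total draws C(10,4) = 210; complement C(5,4) = 5; favorable 210 - 5 = 205; P = 41/42; answer 41/42
Step 3: Y2 = 41/42; threaded value p + q = 83; w = -20; remainder = value at the root: -3*(-20)^4 - 9*(-20)^3 - 5*(-20)^2 + 2*(-20)^1 - 8 = (-480000) + (72000) + (-2000) + (-40) + (-8) = -410048; answer -410048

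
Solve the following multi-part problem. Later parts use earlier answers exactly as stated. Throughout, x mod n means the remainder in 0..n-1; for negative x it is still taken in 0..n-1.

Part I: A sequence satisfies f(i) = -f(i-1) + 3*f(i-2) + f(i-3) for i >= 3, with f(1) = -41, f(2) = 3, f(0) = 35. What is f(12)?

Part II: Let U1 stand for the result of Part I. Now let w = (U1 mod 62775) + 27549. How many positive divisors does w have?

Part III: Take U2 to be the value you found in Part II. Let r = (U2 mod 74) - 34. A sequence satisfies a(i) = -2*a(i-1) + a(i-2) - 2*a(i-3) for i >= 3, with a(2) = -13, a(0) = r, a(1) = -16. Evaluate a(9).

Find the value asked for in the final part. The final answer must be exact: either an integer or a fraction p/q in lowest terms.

2754

Part I: f(3) = -1*(3) + 3*(-41) + 1*(35) = -91; iterating: f(3)=-91, f(4)=59, f(5)=-329, f(6)=415, f(7)=-1343, f(8)=2259, f(9)=-5873, f(10)=11307, f(11)=-26667, f(12)=54715; answer 54715
Part II: U1 = 54715; w = 82264; 82264 = 2^3 * 7 * 13 * 113; number of divisors = (3+1) * (1+1) * (1+1) * (1+1) = 32; answer 32
Part III: U2 = 32; r = -2; a(3) = -2*(-13) + 1*(-16) - 2*(-2) = 14; iterating: a(3)=14, a(4)=-9, a(5)=58, a(6)=-153, a(7)=382, a(8)=-1033, a(9)=2754; answer 2754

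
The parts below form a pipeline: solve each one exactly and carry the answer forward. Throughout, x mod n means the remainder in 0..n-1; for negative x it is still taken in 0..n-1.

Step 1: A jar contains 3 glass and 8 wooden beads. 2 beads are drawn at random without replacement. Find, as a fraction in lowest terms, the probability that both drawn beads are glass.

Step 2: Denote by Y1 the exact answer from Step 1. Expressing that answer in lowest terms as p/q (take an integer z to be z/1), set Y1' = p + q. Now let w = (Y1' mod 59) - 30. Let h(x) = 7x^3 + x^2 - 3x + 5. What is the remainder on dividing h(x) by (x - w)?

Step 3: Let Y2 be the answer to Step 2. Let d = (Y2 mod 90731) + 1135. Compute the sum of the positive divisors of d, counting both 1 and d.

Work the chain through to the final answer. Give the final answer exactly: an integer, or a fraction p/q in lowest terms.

Step 1: total draws C(11,2) = 55; favorable C(3,2) = 3; P = 3/55; answer 3/55
Step 2: Y1 = 3/55; threaded value p + q = 58; w = 28; remainder = value at the root: 7*(28)^3 + 1*(28)^2 - 3*(28)^1 + 5 = (153664) + (784) + (-84) + (5) = 154369; answer 154369
Step 3: Y2 = 154369; d = 64773; 64773 = 3^3 * 2399; sigma = (1 + 3 + 9 + 27) * (1 + 2399) = 40 * 2400 = 96000; answer 96000

96000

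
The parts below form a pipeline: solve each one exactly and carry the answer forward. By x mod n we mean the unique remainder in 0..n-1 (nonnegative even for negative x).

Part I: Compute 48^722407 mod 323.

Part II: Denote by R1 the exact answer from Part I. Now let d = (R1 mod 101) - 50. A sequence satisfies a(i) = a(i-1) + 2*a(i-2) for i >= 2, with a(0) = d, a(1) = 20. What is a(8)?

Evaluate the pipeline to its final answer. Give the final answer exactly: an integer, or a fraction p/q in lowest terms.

Part I: squarings mod 323: 48^1=48, 48^2=43, 48^4=234, 48^8=169, 48^16=137, 48^32=35, 48^64=256, 48^128=290, 48^256=120, 48^512=188, 48^1024=137, 48^2048=35, 48^4096=256, 48^8192=290, 48^16384=120, 48^32768=188, 48^65536=137, 48^131072=35, 48^262144=256, 48^524288=290; 48^722407 = 48^1 * 48^2 * 48^4 * 48^32 * 48^64 * 48^128 * 48^256 * 48^1024 * 48^65536 * 48^131072 * 48^524288 = 108 (mod 323); answer 108
Part II: R1 = 108; d = -43; a(2) = 1*(20) + 2*(-43) = -66; iterating: a(2)=-66, a(3)=-26, a(4)=-158, a(5)=-210, a(6)=-526, a(7)=-946, a(8)=-1998; answer -1998

-1998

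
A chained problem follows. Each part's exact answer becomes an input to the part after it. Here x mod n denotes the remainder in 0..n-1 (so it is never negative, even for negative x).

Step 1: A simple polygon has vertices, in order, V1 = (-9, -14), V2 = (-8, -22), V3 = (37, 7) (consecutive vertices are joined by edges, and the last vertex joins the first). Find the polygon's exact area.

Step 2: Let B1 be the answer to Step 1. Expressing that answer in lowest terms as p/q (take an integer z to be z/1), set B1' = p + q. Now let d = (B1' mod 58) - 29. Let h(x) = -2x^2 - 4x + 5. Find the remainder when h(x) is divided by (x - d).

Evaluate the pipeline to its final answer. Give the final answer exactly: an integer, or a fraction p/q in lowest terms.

-443

Step 1: cross terms: (-9*-22 - -8*-14)=86, (-8*7 - 37*-22)=758, (37*-14 - -9*7)=-455; twice the area = |389| = 389; area = 389/2; answer 389/2
Step 2: B1 = 389/2; threaded value p + q = 391; d = 14; remainder = value at the root: -2*(14)^2 - 4*(14)^1 + 5 = (-392) + (-56) + (5) = -443; answer -443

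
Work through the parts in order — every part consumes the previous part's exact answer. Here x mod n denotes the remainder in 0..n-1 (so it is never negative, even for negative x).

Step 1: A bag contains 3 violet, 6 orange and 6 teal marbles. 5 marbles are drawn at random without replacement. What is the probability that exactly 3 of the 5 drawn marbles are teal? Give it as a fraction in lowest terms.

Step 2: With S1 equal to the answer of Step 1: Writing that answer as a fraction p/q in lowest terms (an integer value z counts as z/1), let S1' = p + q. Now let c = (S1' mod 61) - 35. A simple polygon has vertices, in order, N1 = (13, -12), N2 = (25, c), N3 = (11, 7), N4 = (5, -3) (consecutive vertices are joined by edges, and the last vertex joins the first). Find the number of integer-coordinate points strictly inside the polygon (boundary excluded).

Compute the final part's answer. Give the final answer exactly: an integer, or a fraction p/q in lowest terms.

174

Step 1: total draws C(15,5) = 3003; favorable C(6,3)*C(9,2) = 720; P = 240/1001; answer 240/1001
Step 2: S1 = 240/1001; threaded value p + q = 1241; c = -14; cross terms: (13*-14 - 25*-12)=118, (25*7 - 11*-14)=329, (11*-3 - 5*7)=-68, (5*-12 - 13*-3)=-21; twice the area = |358| = 358; area = 179; boundary points = 2 + 7 + 2 + 1 = 12; strictly interior points = area - boundary/2 + 1 = 174; answer 174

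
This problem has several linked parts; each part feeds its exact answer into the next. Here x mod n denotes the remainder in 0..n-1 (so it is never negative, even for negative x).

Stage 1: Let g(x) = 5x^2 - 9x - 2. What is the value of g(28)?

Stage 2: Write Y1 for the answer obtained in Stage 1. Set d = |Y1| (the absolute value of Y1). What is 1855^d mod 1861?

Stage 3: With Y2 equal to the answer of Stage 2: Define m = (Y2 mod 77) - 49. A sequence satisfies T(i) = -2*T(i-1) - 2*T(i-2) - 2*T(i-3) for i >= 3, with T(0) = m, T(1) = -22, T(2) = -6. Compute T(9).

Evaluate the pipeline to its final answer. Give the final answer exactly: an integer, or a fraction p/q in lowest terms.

Stage 1: 5*(28)^2 - 9*(28)^1 - 2 = (3920) + (-252) + (-2) = 3666; answer 3666
Stage 2: Y1 = 3666; d = 3666; squarings mod 1861: 1855^1=1855, 1855^2=36, 1855^4=1296, 1855^8=994, 1855^16=1706, 1855^32=1693, 1855^64=309, 1855^128=570, 1855^256=1086, 1855^512=1383, 1855^1024=1442, 1855^2048=627; 1855^3666 = 1855^2 * 1855^16 * 1855^64 * 1855^512 * 1855^1024 * 1855^2048 = 965 (mod 1861); answer 965
Stage 3: Y2 = 965; m = -8; T(3) = -2*(-6) - 2*(-22) - 2*(-8) = 72; iterating: T(3)=72, T(4)=-88, T(5)=44, T(6)=-56, T(7)=200, T(8)=-376, T(9)=464; answer 464

464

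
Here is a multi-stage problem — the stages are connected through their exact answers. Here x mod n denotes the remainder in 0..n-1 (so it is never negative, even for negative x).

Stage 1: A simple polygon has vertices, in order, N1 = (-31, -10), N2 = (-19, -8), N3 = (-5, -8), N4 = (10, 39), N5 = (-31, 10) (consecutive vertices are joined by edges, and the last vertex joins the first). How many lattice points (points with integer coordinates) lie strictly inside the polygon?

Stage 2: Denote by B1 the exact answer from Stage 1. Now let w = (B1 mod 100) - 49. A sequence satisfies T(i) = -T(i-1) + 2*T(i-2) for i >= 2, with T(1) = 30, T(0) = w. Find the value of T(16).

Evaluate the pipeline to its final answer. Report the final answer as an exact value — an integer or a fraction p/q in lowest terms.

Stage 1: cross terms: (-31*-8 - -19*-10)=58, (-19*-8 - -5*-8)=112, (-5*39 - 10*-8)=-115, (10*10 - -31*39)=1309, (-31*-10 - -31*10)=620; twice the area = |1984| = 1984; area = 992; boundary points = 2 + 14 + 1 + 1 + 20 = 38; strictly interior points = area - boundary/2 + 1 = 974; answer 974
Stage 2: B1 = 974; w = 25; T(2) = -1*(30) + 2*(25) = 20; iterating: T(2)=20, T(3)=40, T(4)=0, T(5)=80, T(6)=-80, T(7)=240, T(8)=-400, T(9)=880, T(10)=-1680, T(11)=3440, T(12)=-6800, T(13)=13680, T(14)=-27280, T(15)=54640, T(16)=-109200; answer -109200

-109200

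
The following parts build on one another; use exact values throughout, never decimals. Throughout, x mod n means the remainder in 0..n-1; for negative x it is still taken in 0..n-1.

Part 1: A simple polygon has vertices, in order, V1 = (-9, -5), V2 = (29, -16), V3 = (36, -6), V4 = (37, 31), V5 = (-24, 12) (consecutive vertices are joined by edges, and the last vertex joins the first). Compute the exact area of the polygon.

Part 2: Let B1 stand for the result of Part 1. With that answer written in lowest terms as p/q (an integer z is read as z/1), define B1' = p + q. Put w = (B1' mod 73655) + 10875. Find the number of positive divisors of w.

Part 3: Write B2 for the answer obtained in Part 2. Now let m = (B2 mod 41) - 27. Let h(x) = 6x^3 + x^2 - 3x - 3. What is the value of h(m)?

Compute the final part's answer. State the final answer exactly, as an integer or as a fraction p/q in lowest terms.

757

Part 1: cross terms: (-9*-16 - 29*-5)=289, (29*-6 - 36*-16)=402, (36*31 - 37*-6)=1338, (37*12 - -24*31)=1188, (-24*-5 - -9*12)=228; twice the area = |3445| = 3445; area = 3445/2; answer 3445/2
Part 2: B1 = 3445/2; threaded value p + q = 3447; w = 14322; 14322 = 2 * 3 * 7 * 11 * 31; number of divisors = (1+1) * (1+1) * (1+1) * (1+1) * (1+1) = 32; answer 32
Part 3: B2 = 32; m = 5; 6*(5)^3 + 1*(5)^2 - 3*(5)^1 - 3 = (750) + (25) + (-15) + (-3) = 757; answer 757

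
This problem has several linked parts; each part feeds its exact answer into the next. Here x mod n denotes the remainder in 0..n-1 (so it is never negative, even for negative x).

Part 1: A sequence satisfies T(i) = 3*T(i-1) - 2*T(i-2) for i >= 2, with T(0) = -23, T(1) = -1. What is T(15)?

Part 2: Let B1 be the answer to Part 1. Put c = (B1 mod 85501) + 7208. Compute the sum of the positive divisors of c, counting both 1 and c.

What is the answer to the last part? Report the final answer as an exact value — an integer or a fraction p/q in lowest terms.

Part 1: T(2) = 3*(-1) - 2*(-23) = 43; iterating: T(2)=43, T(3)=131, T(4)=307, T(5)=659, T(6)=1363, T(7)=2771, T(8)=5587, T(9)=11219, T(10)=22483, T(11)=45011, T(12)=90067, T(13)=180179, T(14)=360403, T(15)=720851; answer 720851
Part 2: B1 = 720851; c = 44051; 44051 = 7^2 * 29 * 31; sigma = (1 + 7 + 49) * (1 + 29) * (1 + 31) = 57 * 30 * 32 = 54720; answer 54720

54720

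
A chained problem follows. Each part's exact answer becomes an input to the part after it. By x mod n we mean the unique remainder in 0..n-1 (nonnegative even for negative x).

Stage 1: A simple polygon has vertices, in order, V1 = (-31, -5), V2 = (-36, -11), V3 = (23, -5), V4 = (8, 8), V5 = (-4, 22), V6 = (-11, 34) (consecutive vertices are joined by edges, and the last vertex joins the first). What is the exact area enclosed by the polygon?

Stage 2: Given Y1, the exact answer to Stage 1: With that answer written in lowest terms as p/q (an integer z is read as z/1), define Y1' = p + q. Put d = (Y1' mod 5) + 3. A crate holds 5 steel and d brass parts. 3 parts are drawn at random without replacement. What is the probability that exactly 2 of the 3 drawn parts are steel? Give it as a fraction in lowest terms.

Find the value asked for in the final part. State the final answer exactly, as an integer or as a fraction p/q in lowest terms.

4/11

Stage 1: cross terms: (-31*-11 - -36*-5)=161, (-36*-5 - 23*-11)=433, (23*8 - 8*-5)=224, (8*22 - -4*8)=208, (-4*34 - -11*22)=106, (-11*-5 - -31*34)=1109; twice the area = |2241| = 2241; area = 2241/2; answer 2241/2
Stage 2: Y1 = 2241/2; threaded value p + q = 2243; d = 6; total draws C(11,3) = 165; favorable C(5,2)*C(6,1) = 60; P = 4/11; answer 4/11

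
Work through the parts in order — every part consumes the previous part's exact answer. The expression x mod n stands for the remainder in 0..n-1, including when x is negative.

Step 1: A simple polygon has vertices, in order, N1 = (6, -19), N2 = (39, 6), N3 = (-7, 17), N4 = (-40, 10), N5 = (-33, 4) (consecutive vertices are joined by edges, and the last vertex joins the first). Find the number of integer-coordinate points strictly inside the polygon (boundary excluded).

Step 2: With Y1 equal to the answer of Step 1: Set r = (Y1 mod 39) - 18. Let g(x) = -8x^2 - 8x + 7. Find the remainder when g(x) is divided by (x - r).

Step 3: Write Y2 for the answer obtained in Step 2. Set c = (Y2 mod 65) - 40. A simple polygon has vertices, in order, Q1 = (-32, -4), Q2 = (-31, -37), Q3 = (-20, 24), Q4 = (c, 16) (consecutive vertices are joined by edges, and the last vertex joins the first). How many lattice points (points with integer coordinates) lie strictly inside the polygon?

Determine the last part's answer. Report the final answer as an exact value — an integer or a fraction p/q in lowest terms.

414

Step 1: cross terms: (6*6 - 39*-19)=777, (39*17 - -7*6)=705, (-7*10 - -40*17)=610, (-40*4 - -33*10)=170, (-33*-19 - 6*4)=603; twice the area = |2865| = 2865; area = 2865/2; boundary points = 1 + 1 + 1 + 1 + 1 = 5; strictly interior points = area - boundary/2 + 1 = 1431; answer 1431
Step 2: Y1 = 1431; r = 9; remainder = value at the root: -8*(9)^2 - 8*(9)^1 + 7 = (-648) + (-72) + (7) = -713; answer -713
Step 3: Y2 = -713; c = -38; cross terms: (-32*-37 - -31*-4)=1060, (-31*24 - -20*-37)=-1484, (-20*16 - -38*24)=592, (-38*-4 - -32*16)=664; twice the area = |832| = 832; area = 416; boundary points = 1 + 1 + 2 + 2 = 6; strictly interior points = area - boundary/2 + 1 = 414; answer 414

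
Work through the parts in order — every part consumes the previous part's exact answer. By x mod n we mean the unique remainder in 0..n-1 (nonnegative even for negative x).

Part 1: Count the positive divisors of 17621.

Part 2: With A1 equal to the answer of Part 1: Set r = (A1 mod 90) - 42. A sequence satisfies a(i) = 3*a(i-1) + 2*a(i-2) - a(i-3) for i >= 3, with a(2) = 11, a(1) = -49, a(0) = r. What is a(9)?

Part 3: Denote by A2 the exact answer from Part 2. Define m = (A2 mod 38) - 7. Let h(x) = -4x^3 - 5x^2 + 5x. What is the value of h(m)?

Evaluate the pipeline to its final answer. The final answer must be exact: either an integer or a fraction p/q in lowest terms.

Part 1: 17621 = 67 * 263; number of divisors = (1+1) * (1+1) = 4; answer 4
Part 2: A1 = 4; r = -38; a(3) = 3*(11) + 2*(-49) - 1*(-38) = -27; iterating: a(3)=-27, a(4)=-10, a(5)=-95, a(6)=-278, a(7)=-1014, a(8)=-3503, a(9)=-12259; answer -12259
Part 3: A2 = -12259; m = 8; -4*(8)^3 - 5*(8)^2 + 5*(8)^1 = (-2048) + (-320) + (40) = -2328; answer -2328

-2328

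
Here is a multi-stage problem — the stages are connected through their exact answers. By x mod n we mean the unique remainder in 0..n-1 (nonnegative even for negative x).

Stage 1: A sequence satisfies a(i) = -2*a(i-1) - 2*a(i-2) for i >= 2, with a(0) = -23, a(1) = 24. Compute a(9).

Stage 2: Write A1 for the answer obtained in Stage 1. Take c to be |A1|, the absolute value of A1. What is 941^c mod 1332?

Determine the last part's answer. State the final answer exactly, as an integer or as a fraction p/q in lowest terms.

1009

Stage 1: a(2) = -2*(24) - 2*(-23) = -2; iterating: a(2)=-2, a(3)=-44, a(4)=92, a(5)=-96, a(6)=8, a(7)=176, a(8)=-368, a(9)=384; answer 384
Stage 2: A1 = 384; c = 384; squarings mod 1332: 941^1=941, 941^2=1033, 941^4=157, 941^8=673, 941^16=49, 941^32=1069, 941^64=1237, 941^128=1033, 941^256=157; 941^384 = 941^128 * 941^256 = 1009 (mod 1332); answer 1009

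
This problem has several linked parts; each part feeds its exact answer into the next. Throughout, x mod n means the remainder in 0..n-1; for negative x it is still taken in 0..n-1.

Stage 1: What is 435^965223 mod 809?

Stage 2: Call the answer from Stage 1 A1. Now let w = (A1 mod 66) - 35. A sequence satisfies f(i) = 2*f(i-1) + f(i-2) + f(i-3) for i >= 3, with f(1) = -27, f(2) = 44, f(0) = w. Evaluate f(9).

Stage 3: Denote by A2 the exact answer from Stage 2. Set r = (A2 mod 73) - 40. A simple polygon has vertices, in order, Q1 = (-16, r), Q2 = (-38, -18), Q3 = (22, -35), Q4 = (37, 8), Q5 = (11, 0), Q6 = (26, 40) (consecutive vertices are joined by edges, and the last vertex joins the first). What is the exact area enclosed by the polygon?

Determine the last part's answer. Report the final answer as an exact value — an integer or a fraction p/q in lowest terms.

4349/2

Stage 1: squarings mod 809: 435^1=435, 435^2=728, 435^4=89, 435^8=640, 435^16=246, 435^32=650, 435^64=202, 435^128=354, 435^256=730, 435^512=578, 435^1024=776, 435^2048=280, 435^4096=736, 435^8192=475, 435^16384=723, 435^32768=115, 435^65536=281, 435^131072=488, 435^262144=298, 435^524288=623; 435^965223 = 435^1 * 435^2 * 435^4 * 435^32 * 435^64 * 435^512 * 435^2048 * 435^4096 * 435^8192 * 435^32768 * 435^131072 * 435^262144 * 435^524288 = 112 (mod 809); answer 112
Stage 2: A1 = 112; w = 11; f(3) = 2*(44) + 1*(-27) + 1*(11) = 72; iterating: f(3)=72, f(4)=161, f(5)=438, f(6)=1109, f(7)=2817, f(8)=7181, f(9)=18288; answer 18288
Stage 3: A2 = 18288; r = -2; cross terms: (-16*-18 - -38*-2)=212, (-38*-35 - 22*-18)=1726, (22*8 - 37*-35)=1471, (37*0 - 11*8)=-88, (11*40 - 26*0)=440, (26*-2 - -16*40)=588; twice the area = |4349| = 4349; area = 4349/2; answer 4349/2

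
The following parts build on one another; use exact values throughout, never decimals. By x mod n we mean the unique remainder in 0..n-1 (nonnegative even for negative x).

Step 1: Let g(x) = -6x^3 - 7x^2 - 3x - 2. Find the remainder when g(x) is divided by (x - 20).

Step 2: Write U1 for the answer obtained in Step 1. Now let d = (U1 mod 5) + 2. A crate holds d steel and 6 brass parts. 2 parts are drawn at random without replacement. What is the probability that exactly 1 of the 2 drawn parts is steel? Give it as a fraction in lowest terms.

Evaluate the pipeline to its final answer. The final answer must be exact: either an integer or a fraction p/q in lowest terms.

Step 1: remainder = value at the root: -6*(20)^3 - 7*(20)^2 - 3*(20)^1 - 2 = (-48000) + (-2800) + (-60) + (-2) = -50862; answer -50862
Step 2: U1 = -50862; d = 5; total draws C(11,2) = 55; favorable C(5,1)*C(6,1) = 30; P = 6/11; answer 6/11

6/11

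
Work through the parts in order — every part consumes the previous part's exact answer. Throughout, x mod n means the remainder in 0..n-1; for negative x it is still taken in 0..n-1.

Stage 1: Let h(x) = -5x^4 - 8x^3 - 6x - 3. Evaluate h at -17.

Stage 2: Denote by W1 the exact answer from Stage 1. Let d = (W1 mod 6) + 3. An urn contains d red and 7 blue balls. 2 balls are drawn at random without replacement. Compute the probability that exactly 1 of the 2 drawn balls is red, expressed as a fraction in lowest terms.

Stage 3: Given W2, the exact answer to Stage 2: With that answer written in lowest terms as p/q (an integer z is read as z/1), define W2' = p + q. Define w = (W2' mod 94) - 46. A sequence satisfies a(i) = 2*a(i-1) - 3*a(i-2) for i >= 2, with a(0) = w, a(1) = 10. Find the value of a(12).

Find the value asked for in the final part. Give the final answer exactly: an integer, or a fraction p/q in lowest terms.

-35371

Stage 1: -5*(-17)^4 - 8*(-17)^3 - 6*(-17)^1 - 3 = (-417605) + (39304) + (102) + (-3) = -378202; answer -378202
Stage 2: W1 = -378202; d = 5; total draws C(12,2) = 66; favorable C(5,1)*C(7,1) = 35; P = 35/66; answer 35/66
Stage 3: W2 = 35/66; threaded value p + q = 101; w = -39; a(2) = 2*(10) - 3*(-39) = 137; iterating: a(2)=137, a(3)=244, a(4)=77, a(5)=-578, a(6)=-1387, a(7)=-1040, a(8)=2081, a(9)=7282, a(10)=8321, a(11)=-5204, a(12)=-35371; answer -35371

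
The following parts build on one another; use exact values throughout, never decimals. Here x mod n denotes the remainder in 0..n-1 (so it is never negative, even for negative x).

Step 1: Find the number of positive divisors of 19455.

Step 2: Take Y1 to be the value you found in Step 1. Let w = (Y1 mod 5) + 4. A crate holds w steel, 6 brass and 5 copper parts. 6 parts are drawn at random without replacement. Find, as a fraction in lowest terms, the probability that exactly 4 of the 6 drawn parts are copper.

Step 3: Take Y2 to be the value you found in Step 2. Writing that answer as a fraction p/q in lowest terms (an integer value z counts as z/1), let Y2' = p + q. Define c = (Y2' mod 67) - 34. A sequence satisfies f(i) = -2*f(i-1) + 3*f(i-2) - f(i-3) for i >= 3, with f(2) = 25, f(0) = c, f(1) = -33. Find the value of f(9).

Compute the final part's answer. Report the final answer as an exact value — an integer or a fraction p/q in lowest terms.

Step 1: 19455 = 3 * 5 * 1297; number of divisors = (1+1) * (1+1) * (1+1) = 8; answer 8
Step 2: Y1 = 8; w = 7; total draws C(18,6) = 18564; favorable C(5,4)*C(13,2) = 390; P = 5/238; answer 5/238
Step 3: Y2 = 5/238; threaded value p + q = 243; c = 8; f(3) = -2*(25) + 3*(-33) - 1*(8) = -157; iterating: f(3)=-157, f(4)=422, f(5)=-1340, f(6)=4103, f(7)=-12648, f(8)=38945, f(9)=-119937; answer -119937

-119937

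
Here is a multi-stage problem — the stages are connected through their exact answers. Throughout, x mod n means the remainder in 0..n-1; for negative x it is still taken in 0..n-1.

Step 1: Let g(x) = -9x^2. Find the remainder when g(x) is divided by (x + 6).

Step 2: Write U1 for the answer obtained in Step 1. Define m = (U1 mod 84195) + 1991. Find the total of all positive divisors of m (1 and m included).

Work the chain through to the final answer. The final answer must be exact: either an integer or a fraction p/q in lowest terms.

Step 1: remainder = value at the root: -9*(-6)^2 = (-324) = -324; answer -324
Step 2: U1 = -324; m = 85862; 85862 = 2 * 7 * 6133; sigma = (1 + 2) * (1 + 7) * (1 + 6133) = 3 * 8 * 6134 = 147216; answer 147216

147216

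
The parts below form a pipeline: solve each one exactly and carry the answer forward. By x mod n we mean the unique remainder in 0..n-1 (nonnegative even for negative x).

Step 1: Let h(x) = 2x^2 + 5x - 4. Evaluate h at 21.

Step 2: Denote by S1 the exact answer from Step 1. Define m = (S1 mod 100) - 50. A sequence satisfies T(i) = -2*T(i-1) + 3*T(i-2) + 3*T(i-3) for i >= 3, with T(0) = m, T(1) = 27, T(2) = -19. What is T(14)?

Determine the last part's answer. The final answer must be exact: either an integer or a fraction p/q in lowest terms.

Step 1: 2*(21)^2 + 5*(21)^1 - 4 = (882) + (105) + (-4) = 983; answer 983
Step 2: S1 = 983; m = 33; T(3) = -2*(-19) + 3*(27) + 3*(33) = 218; iterating: T(3)=218, T(4)=-412, T(5)=1421, T(6)=-3424, T(7)=9875, T(8)=-25759, T(9)=70871, T(10)=-189394, T(11)=514124, T(12)=-1383817, T(13)=3741824, T(14)=-10092727; answer -10092727

-10092727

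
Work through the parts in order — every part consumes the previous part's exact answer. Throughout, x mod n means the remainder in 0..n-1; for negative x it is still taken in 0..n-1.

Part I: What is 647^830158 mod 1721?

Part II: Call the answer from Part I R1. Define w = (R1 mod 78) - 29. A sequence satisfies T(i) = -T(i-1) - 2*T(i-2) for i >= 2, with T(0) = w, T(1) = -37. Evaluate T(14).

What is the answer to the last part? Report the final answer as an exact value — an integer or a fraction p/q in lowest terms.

Part I: squarings mod 1721: 647^1=647, 647^2=406, 647^4=1341, 647^8=1557, 647^16=1081, 647^32=2, 647^64=4, 647^128=16, 647^256=256, 647^512=138, 647^1024=113, 647^2048=722, 647^4096=1542, 647^8192=1063, 647^16384=993, 647^32768=1637, 647^65536=172, 647^131072=327, 647^262144=227, 647^524288=1620; 647^830158 = 647^2 * 647^4 * 647^8 * 647^64 * 647^128 * 647^512 * 647^2048 * 647^8192 * 647^32768 * 647^262144 * 647^524288 = 1045 (mod 1721); answer 1045
Part II: R1 = 1045; w = 2; T(2) = -1*(-37) - 2*(2) = 33; iterating: T(2)=33, T(3)=41, T(4)=-107, T(5)=25, T(6)=189, T(7)=-239, T(8)=-139, T(9)=617, T(10)=-339, T(11)=-895, T(12)=1573, T(13)=217, T(14)=-3363; answer -3363

-3363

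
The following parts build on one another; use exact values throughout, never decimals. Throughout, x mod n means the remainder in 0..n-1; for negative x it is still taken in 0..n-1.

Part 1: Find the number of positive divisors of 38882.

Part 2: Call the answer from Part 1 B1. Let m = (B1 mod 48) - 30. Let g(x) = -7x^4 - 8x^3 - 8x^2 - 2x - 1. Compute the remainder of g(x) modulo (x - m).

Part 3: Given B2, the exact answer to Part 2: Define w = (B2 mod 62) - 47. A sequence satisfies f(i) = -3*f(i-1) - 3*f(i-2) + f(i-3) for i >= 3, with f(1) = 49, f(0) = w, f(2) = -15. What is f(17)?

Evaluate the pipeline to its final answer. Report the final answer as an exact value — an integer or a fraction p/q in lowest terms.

Part 1: 38882 = 2 * 19441; number of divisors = (1+1) * (1+1) = 4; answer 4
Part 2: B1 = 4; m = -26; remainder = value at the root: -7*(-26)^4 - 8*(-26)^3 - 8*(-26)^2 - 2*(-26)^1 - 1 = (-3198832) + (140608) + (-5408) + (52) + (-1) = -3063581; answer -3063581
Part 3: B2 = -3063581; w = -22; f(3) = -3*(-15) - 3*(49) + 1*(-22) = -124; iterating: f(3)=-124, f(4)=466, f(5)=-1041, f(6)=1601, f(7)=-1214, f(8)=-2202, f(9)=11849, f(10)=-30155, f(11)=52716, f(12)=-55834, f(13)=-20801, f(14)=282621, f(15)=-841294, f(16)=1655218, f(17)=-2159151; answer -2159151

-2159151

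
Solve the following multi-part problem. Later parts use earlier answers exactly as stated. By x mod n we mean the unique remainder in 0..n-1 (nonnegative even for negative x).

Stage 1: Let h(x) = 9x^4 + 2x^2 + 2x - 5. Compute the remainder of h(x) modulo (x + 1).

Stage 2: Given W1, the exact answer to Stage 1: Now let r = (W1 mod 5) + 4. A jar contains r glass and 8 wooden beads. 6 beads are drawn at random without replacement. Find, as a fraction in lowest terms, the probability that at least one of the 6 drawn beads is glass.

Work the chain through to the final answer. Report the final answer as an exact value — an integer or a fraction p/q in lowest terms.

285/286

Stage 1: remainder = value at the root: 9*(-1)^4 + 2*(-1)^2 + 2*(-1)^1 - 5 = (9) + (2) + (-2) + (-5) = 4; answer 4
Stage 2: W1 = 4; r = 8; total draws C(16,6) = 8008; complement C(8,6) = 28; favorable 8008 - 28 = 7980; P = 285/286; answer 285/286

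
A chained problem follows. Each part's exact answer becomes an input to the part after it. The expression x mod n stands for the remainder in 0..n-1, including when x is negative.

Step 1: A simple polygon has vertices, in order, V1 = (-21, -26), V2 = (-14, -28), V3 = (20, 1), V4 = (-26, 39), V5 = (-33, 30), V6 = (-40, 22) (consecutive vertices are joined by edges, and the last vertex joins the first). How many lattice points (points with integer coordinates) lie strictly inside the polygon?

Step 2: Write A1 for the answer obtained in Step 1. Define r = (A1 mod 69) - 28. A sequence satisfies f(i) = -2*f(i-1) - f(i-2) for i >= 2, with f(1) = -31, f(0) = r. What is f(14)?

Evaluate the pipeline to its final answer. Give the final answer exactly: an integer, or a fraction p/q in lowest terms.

Step 1: cross terms: (-21*-28 - -14*-26)=224, (-14*1 - 20*-28)=546, (20*39 - -26*1)=806, (-26*30 - -33*39)=507, (-33*22 - -40*30)=474, (-40*-26 - -21*22)=1502; twice the area = |4059| = 4059; area = 4059/2; boundary points = 1 + 1 + 2 + 1 + 1 + 1 = 7; strictly interior points = area - boundary/2 + 1 = 2027; answer 2027
Step 2: A1 = 2027; r = -2; f(2) = -2*(-31) - 1*(-2) = 64; iterating: f(2)=64, f(3)=-97, f(4)=130, f(5)=-163, f(6)=196, f(7)=-229, f(8)=262, f(9)=-295, f(10)=328, f(11)=-361, f(12)=394, f(13)=-427, f(14)=460; answer 460

460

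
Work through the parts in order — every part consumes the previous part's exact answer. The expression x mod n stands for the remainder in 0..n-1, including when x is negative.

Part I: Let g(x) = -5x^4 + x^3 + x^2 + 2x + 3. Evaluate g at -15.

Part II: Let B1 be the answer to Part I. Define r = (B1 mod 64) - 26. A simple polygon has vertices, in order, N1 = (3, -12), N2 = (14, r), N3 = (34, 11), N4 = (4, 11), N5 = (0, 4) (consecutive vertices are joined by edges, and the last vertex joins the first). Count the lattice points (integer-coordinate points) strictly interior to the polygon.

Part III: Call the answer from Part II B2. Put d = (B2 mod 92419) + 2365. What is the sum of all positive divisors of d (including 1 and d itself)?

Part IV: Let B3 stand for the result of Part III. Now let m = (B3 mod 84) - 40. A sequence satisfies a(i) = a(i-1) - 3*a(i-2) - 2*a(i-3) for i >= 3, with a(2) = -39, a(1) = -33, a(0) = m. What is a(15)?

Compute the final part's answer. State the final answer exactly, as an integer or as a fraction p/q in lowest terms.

Part I: -5*(-15)^4 + 1*(-15)^3 + 1*(-15)^2 + 2*(-15)^1 + 3 = (-253125) + (-3375) + (225) + (-30) + (3) = -256302; answer -256302
Part II: B1 = -256302; r = -8; cross terms: (3*-8 - 14*-12)=144, (14*11 - 34*-8)=426, (34*11 - 4*11)=330, (4*4 - 0*11)=16, (0*-12 - 3*4)=-12; twice the area = |904| = 904; area = 452; boundary points = 1 + 1 + 30 + 1 + 1 = 34; strictly interior points = area - boundary/2 + 1 = 436; answer 436
Part III: B2 = 436; d = 2801; 2801 is prime, so its only divisors are 1 and 2801; sigma = 1 + 2801 = 2802; answer 2802
Part IV: B3 = 2802; m = -10; a(3) = 1*(-39) - 3*(-33) - 2*(-10) = 80; iterating: a(3)=80, a(4)=263, a(5)=101, a(6)=-848, a(7)=-1677, a(8)=665, a(9)=7392, a(10)=8751, a(11)=-14755, a(12)=-55792, a(13)=-29029, a(14)=167857, a(15)=366528; answer 366528

366528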